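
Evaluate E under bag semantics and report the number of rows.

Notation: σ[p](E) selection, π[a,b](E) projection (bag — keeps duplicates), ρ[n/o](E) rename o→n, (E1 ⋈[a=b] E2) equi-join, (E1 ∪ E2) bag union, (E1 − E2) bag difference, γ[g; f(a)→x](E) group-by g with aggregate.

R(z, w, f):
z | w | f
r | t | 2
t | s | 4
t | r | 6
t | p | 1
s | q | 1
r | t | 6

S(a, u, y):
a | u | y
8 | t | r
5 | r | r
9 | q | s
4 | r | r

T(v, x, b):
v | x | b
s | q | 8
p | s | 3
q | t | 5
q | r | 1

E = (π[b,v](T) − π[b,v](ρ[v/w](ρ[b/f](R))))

Per-node cardinality:
  T → 4
  π[b,v](T) → 4
  R → 6
  ρ[b/f](R) → 6
  ρ[v/w](ρ[b/f](R)) → 6
  π[b,v](ρ[v/w](ρ[b/f](R))) → 6
  (π[b,v](T) − π[b,v](ρ[v/w](ρ[b/f](R)))) → 3

|E| = 3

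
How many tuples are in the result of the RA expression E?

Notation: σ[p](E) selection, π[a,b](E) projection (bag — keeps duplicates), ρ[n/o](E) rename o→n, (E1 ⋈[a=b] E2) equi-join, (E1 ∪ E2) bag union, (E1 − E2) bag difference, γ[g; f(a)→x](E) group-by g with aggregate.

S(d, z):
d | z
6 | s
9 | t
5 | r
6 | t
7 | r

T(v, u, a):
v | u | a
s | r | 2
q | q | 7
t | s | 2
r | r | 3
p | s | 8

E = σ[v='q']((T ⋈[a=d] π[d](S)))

Stepwise |·|:
  T → 5
  S → 5
  π[d](S) → 5
  (T ⋈[a=d] π[d](S)) → 1
  σ[v='q']((T ⋈[a=d] π[d](S))) → 1

|E| = 1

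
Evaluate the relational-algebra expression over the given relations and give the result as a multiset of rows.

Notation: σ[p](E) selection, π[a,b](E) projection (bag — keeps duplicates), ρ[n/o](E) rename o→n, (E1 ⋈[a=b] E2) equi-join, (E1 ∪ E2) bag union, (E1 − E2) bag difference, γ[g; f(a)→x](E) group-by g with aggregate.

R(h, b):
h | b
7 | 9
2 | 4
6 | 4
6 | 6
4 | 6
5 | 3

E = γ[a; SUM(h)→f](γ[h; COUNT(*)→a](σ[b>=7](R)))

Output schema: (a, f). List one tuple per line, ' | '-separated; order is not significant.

Subexpression sizes:
  R → 6
  σ[b>=7](R) → 1
  γ[h; COUNT(*)→a](σ[b>=7](R)) → 1
  γ[a; SUM(h)→f](γ[h; COUNT(*)→a](σ[b>=7](R))) → 1

== RESULT ==
a | f
1 | 7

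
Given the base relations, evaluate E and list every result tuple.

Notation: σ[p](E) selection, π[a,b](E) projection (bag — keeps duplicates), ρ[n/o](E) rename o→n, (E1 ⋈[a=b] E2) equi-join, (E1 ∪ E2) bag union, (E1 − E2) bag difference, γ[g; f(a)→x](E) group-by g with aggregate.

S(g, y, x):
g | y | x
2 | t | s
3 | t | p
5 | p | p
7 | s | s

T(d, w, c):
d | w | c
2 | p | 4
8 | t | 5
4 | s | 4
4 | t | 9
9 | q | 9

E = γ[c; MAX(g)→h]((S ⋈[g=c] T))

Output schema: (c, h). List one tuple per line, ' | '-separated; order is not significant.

Per-node cardinality:
  S → 4
  T → 5
  (S ⋈[g=c] T) → 1
  γ[c; MAX(g)→h]((S ⋈[g=c] T)) → 1

== RESULT ==
c | h
5 | 5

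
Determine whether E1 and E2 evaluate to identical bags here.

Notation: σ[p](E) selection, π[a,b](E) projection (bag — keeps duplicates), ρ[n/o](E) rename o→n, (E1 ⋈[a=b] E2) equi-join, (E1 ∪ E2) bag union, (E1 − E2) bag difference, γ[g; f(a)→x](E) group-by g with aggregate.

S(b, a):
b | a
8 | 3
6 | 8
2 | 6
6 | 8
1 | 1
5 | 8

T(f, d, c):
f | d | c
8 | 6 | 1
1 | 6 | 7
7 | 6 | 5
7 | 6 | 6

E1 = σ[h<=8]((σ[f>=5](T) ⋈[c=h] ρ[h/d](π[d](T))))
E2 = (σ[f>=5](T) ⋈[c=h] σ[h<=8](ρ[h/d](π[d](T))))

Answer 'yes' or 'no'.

E1 subexpression sizes:
  T → 4
  σ[f>=5](T) → 3
  T → 4
  π[d](T) → 4
  ρ[h/d](π[d](T)) → 4
  (σ[f>=5](T) ⋈[c=h] ρ[h/d](π[d](T))) → 4
  σ[h<=8]((σ[f>=5](T) ⋈[c=h] ρ[h/d](π[d](T)))) → 4
E2 subexpression sizes:
  T → 4
  σ[f>=5](T) → 3
  T → 4
  π[d](T) → 4
  ρ[h/d](π[d](T)) → 4
  σ[h<=8](ρ[h/d](π[d](T))) → 4
  (σ[f>=5](T) ⋈[c=h] σ[h<=8](ρ[h/d](π[d](T)))) → 4

E1 and E2 produce the same multiset:
f | d | c | h
7 | 6 | 6 | 6
7 | 6 | 6 | 6
7 | 6 | 6 | 6
7 | 6 | 6 | 6

yes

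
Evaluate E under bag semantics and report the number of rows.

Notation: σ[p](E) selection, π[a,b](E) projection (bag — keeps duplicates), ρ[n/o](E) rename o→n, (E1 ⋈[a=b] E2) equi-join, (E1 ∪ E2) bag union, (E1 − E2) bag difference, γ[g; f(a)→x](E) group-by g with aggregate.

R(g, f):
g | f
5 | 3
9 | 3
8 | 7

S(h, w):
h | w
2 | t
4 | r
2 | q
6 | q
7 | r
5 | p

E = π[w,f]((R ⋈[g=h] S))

Subexpression sizes:
  R → 3
  S → 6
  (R ⋈[g=h] S) → 1
  π[w,f]((R ⋈[g=h] S)) → 1

|E| = 1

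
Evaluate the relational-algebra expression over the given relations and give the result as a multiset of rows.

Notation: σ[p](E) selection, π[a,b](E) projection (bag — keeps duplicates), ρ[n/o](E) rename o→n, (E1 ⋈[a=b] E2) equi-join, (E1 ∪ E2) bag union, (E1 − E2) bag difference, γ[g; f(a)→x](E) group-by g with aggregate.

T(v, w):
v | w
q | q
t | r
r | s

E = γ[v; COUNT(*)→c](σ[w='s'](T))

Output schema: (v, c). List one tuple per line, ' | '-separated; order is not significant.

Subexpression sizes:
  T → 3
  σ[w='s'](T) → 1
  γ[v; COUNT(*)→c](σ[w='s'](T)) → 1

== RESULT ==
v | c
r | 1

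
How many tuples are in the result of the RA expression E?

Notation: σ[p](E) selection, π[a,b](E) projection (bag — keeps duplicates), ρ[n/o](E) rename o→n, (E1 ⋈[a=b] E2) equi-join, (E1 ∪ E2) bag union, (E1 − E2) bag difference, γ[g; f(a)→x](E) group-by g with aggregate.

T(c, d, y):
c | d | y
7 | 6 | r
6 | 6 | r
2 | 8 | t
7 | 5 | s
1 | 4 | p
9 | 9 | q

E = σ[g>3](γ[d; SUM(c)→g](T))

Subexpression sizes:
  T → 6
  γ[d; SUM(c)→g](T) → 5
  σ[g>3](γ[d; SUM(c)→g](T)) → 3

|E| = 3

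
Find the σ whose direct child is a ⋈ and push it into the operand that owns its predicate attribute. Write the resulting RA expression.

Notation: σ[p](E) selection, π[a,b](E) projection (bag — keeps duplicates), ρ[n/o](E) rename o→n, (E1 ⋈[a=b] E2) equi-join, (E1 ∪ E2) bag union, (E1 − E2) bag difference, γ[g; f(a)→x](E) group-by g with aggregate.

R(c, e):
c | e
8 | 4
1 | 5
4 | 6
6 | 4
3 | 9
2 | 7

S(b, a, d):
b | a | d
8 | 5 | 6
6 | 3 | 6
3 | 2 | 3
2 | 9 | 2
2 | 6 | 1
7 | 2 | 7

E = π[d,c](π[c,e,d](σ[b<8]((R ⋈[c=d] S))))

σ filters on b, owned by the right side.
E' = π[d,c](π[c,e,d]((R ⋈[c=d] σ[b<8](S))))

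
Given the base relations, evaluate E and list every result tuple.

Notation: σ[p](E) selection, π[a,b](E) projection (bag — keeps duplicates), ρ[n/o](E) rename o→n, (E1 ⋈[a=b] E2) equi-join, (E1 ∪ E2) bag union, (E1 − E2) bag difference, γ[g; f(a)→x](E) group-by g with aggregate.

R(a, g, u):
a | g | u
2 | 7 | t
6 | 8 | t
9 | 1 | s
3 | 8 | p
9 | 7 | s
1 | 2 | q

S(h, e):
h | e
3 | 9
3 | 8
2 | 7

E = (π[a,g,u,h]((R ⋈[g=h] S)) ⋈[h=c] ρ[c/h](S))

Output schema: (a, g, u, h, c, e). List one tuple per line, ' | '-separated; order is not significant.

Subexpression sizes:
  R → 6
  S → 3
  (R ⋈[g=h] S) → 1
  π[a,g,u,h]((R ⋈[g=h] S)) → 1
  S → 3
  ρ[c/h](S) → 3
  (π[a,g,u,h]((R ⋈[g=h] S)) ⋈[h=c] ρ[c/h](S)) → 1

== RESULT ==
a | g | u | h | c | e
1 | 2 | q | 2 | 2 | 7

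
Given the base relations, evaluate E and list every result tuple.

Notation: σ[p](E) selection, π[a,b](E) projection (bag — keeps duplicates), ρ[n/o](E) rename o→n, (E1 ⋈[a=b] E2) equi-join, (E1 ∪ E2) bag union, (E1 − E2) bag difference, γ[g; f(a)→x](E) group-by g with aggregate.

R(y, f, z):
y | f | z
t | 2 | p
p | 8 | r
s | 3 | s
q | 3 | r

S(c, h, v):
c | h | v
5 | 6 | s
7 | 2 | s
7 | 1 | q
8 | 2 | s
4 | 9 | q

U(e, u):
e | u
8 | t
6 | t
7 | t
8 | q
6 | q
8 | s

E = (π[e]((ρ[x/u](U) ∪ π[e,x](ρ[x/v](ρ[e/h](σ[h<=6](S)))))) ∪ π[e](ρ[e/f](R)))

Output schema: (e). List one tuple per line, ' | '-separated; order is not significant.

Per-node cardinality:
  U → 6
  ρ[x/u](U) → 6
  S → 5
  σ[h<=6](S) → 4
  ρ[e/h](σ[h<=6](S)) → 4
  ρ[x/v](ρ[e/h](σ[h<=6](S))) → 4
  π[e,x](ρ[x/v](ρ[e/h](σ[h<=6](S)))) → 4
  (ρ[x/u](U) ∪ π[e,x](ρ[x/v](ρ[e/h](σ[h<=6](S))))) → 10
  π[e]((ρ[x/u](U) ∪ π[e,x](ρ[x/v](ρ[e/h](σ[h<=6](S)))))) → 10
  R → 4
  ρ[e/f](R) → 4
  π[e](ρ[e/f](R)) → 4
  (π[e]((ρ[x/u](U) ∪ π[e,x](ρ[x/v](ρ[e/h](σ[h<=6](S)))))) ∪ π[e](ρ[e/f](R))) → 14

== RESULT ==
e
1
2
2
2
3
3
6
6
6
7
8
8
8
8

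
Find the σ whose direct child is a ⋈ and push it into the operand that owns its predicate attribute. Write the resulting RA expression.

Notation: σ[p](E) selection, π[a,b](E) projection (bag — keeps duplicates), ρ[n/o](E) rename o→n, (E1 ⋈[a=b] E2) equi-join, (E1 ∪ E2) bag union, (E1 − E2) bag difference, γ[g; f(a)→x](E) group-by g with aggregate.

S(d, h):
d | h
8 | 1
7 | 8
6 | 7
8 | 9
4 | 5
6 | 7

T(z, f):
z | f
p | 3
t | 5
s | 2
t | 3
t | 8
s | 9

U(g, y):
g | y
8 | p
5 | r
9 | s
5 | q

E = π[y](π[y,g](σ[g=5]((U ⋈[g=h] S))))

σ filters on g, owned by the left side.
E' = π[y](π[y,g]((σ[g=5](U) ⋈[g=h] S)))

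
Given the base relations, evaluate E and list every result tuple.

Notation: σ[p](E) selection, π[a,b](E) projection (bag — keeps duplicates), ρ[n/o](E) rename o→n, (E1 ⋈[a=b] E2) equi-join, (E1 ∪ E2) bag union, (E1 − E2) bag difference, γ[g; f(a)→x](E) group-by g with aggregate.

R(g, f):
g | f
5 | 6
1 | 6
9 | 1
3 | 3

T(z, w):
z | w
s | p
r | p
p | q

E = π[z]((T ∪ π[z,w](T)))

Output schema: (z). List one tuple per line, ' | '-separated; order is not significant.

Subexpression sizes:
  T → 3
  T → 3
  π[z,w](T) → 3
  (T ∪ π[z,w](T)) → 6
  π[z]((T ∪ π[z,w](T))) → 6

== RESULT ==
z
p
p
r
r
s
s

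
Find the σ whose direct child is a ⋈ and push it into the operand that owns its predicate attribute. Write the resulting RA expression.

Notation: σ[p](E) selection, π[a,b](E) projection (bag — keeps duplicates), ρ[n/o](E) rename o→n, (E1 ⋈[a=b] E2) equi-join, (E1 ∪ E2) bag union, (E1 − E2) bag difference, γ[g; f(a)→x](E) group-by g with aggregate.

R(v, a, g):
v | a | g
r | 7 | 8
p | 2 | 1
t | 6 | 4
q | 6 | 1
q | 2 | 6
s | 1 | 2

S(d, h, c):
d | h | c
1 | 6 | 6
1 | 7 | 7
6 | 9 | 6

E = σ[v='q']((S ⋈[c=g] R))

σ filters on v, owned by the right side.
E' = (S ⋈[c=g] σ[v='q'](R))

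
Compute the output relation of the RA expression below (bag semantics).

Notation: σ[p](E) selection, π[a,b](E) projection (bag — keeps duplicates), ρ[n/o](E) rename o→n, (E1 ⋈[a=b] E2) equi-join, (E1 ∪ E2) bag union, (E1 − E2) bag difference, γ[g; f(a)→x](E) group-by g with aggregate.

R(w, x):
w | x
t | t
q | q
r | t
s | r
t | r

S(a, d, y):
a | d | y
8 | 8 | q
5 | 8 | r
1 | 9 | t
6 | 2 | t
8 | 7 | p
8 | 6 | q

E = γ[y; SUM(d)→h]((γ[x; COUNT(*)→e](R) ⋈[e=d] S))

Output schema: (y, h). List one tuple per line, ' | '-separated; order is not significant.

Stepwise |·|:
  R → 5
  γ[x; COUNT(*)→e](R) → 3
  S → 6
  (γ[x; COUNT(*)→e](R) ⋈[e=d] S) → 2
  γ[y; SUM(d)→h]((γ[x; COUNT(*)→e](R) ⋈[e=d] S)) → 1

== RESULT ==
y | h
t | 4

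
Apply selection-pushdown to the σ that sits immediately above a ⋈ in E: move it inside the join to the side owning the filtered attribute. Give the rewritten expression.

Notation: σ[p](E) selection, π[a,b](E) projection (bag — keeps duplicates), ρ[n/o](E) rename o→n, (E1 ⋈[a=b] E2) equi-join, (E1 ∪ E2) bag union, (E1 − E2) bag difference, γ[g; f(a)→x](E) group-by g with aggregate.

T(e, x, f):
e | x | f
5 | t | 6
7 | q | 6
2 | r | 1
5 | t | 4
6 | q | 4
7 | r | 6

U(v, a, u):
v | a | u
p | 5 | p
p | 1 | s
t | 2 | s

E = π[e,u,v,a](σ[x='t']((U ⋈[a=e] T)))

σ filters on x, owned by the right side.
E' = π[e,u,v,a]((U ⋈[a=e] σ[x='t'](T)))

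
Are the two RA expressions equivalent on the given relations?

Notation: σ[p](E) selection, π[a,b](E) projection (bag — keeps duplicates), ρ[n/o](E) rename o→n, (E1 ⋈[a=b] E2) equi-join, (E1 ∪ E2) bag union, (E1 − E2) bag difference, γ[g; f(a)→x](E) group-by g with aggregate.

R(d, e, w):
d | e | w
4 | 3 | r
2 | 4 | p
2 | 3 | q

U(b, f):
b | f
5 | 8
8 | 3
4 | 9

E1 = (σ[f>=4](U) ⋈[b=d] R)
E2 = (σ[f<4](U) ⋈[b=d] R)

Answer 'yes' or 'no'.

E1 row counts bottom-up:
  U → 3
  σ[f>=4](U) → 2
  R → 3
  (σ[f>=4](U) ⋈[b=d] R) → 1
E2 row counts bottom-up:
  U → 3
  σ[f<4](U) → 1
  R → 3
  (σ[f<4](U) ⋈[b=d] R) → 0

E1 result:
b | f | d | e | w
4 | 9 | 4 | 3 | r
E2 result:
b | f | d | e | w
(0 rows)
Witness: (4, 9, 4, 3, 'r') appears 1× in E1 but 0× in E2.

no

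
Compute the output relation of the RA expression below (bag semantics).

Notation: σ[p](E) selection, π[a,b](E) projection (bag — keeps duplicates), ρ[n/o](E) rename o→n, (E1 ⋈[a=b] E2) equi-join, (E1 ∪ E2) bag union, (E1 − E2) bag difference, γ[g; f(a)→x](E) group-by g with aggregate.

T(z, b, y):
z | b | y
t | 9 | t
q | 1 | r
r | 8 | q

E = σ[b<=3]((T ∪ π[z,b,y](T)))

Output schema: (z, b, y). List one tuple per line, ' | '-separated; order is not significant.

Row counts bottom-up:
  T → 3
  T → 3
  π[z,b,y](T) → 3
  (T ∪ π[z,b,y](T)) → 6
  σ[b<=3]((T ∪ π[z,b,y](T))) → 2

== RESULT ==
z | b | y
q | 1 | r
q | 1 | r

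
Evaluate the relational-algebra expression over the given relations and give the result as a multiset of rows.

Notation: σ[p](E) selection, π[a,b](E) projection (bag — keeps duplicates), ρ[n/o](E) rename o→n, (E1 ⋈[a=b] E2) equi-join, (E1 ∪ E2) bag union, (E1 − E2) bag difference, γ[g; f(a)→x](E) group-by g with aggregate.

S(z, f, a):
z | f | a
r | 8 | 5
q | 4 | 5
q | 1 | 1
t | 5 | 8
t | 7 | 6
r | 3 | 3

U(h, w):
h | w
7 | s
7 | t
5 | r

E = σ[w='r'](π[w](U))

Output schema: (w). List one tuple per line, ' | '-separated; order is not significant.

Subexpression sizes:
  U → 3
  π[w](U) → 3
  σ[w='r'](π[w](U)) → 1

== RESULT ==
w
r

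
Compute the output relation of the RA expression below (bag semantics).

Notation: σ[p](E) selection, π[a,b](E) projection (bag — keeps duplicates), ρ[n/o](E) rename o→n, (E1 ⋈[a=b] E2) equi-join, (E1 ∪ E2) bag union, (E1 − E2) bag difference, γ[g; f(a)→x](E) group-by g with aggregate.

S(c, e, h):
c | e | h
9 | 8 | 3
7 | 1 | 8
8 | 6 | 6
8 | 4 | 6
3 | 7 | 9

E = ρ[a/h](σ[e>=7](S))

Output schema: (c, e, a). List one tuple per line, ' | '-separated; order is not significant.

Stepwise |·|:
  S → 5
  σ[e>=7](S) → 2
  ρ[a/h](σ[e>=7](S)) → 2

== RESULT ==
c | e | a
3 | 7 | 9
9 | 8 | 3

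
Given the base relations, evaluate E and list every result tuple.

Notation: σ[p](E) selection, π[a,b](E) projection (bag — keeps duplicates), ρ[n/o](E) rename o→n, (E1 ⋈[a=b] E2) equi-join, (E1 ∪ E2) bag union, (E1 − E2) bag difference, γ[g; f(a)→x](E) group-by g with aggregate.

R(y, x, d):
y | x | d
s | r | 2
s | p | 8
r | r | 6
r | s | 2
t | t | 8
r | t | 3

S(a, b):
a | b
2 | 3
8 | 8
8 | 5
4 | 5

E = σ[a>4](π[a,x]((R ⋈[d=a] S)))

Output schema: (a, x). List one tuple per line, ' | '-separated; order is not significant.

Stepwise |·|:
  R → 6
  S → 4
  (R ⋈[d=a] S) → 6
  π[a,x]((R ⋈[d=a] S)) → 6
  σ[a>4](π[a,x]((R ⋈[d=a] S))) → 4

== RESULT ==
a | x
8 | p
8 | p
8 | t
8 | t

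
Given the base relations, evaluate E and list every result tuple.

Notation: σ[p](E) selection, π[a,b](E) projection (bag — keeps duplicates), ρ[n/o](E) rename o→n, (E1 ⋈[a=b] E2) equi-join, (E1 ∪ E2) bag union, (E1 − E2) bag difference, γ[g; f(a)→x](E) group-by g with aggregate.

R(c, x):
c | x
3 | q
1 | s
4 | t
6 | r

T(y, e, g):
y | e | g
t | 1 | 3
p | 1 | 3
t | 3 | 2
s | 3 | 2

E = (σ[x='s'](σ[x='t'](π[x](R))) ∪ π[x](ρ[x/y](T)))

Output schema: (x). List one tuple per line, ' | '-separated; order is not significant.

Subexpression sizes:
  R → 4
  π[x](R) → 4
  σ[x='t'](π[x](R)) → 1
  σ[x='s'](σ[x='t'](π[x](R))) → 0
  T → 4
  ρ[x/y](T) → 4
  π[x](ρ[x/y](T)) → 4
  (σ[x='s'](σ[x='t'](π[x](R))) ∪ π[x](ρ[x/y](T))) → 4

== RESULT ==
x
p
s
t
t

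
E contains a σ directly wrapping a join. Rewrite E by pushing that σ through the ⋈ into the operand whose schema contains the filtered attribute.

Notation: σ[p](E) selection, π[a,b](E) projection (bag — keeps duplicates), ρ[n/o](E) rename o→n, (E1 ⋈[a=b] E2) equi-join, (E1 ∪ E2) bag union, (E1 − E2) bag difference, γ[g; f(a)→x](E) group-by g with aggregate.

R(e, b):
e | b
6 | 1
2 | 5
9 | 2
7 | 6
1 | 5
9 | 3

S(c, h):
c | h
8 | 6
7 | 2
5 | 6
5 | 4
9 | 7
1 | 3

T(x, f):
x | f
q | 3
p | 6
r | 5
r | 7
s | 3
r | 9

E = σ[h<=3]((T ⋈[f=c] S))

σ filters on h, owned by the right side.
E' = (T ⋈[f=c] σ[h<=3](S))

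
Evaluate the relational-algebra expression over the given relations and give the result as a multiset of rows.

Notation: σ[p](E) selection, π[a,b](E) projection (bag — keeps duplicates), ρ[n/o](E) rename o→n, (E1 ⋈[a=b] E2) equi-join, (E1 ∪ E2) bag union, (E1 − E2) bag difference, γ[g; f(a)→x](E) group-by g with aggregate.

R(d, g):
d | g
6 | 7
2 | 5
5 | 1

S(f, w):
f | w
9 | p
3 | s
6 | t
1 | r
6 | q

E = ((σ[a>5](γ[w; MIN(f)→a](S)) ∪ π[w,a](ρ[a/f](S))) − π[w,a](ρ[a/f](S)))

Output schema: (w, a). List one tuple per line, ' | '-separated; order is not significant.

Subexpression sizes:
  S → 5
  γ[w; MIN(f)→a](S) → 5
  σ[a>5](γ[w; MIN(f)→a](S)) → 3
  S → 5
  ρ[a/f](S) → 5
  π[w,a](ρ[a/f](S)) → 5
  (σ[a>5](γ[w; MIN(f)→a](S)) ∪ π[w,a](ρ[a/f](S))) → 8
  S → 5
  ρ[a/f](S) → 5
  π[w,a](ρ[a/f](S)) → 5
  ((σ[a>5](γ[w; MIN(f)→a](S)) ∪ π[w,a](ρ[a/f](S))) − π[w,a](ρ[a/f](S))) → 3

== RESULT ==
w | a
p | 9
q | 6
t | 6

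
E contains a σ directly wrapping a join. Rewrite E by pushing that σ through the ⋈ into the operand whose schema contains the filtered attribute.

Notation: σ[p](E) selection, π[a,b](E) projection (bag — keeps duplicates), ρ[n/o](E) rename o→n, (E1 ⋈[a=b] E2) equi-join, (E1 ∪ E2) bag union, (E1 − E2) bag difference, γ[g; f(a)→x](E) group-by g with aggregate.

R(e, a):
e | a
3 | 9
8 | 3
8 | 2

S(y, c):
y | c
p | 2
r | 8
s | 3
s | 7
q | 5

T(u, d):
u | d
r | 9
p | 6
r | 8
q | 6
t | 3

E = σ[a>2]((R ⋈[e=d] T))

σ filters on a, owned by the left side.
E' = (σ[a>2](R) ⋈[e=d] T)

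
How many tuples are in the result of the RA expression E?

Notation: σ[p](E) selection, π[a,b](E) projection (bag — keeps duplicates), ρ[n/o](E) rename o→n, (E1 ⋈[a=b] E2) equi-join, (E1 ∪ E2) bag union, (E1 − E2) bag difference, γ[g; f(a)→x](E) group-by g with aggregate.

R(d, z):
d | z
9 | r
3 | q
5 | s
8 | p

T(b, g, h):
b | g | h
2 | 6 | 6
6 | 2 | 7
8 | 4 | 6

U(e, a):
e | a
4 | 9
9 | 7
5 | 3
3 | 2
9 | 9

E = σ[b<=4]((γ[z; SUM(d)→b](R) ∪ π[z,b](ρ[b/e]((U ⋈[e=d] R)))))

Per-node cardinality:
  R → 4
  γ[z; SUM(d)→b](R) → 4
  U → 5
  R → 4
  (U ⋈[e=d] R) → 4
  ρ[b/e]((U ⋈[e=d] R)) → 4
  π[z,b](ρ[b/e]((U ⋈[e=d] R))) → 4
  (γ[z; SUM(d)→b](R) ∪ π[z,b](ρ[b/e]((U ⋈[e=d] R)))) → 8
  σ[b<=4]((γ[z; SUM(d)→b](R) ∪ π[z,b](ρ[b/e]((U ⋈[e=d] R))))) → 2

|E| = 2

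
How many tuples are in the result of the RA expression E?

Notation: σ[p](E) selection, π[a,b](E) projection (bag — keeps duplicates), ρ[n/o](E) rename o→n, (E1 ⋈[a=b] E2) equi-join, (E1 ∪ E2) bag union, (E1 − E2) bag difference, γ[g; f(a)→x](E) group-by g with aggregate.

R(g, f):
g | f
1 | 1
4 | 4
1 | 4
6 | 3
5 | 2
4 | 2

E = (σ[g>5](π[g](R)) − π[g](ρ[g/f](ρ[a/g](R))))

Row counts bottom-up:
  R → 6
  π[g](R) → 6
  σ[g>5](π[g](R)) → 1
  R → 6
  ρ[a/g](R) → 6
  ρ[g/f](ρ[a/g](R)) → 6
  π[g](ρ[g/f](ρ[a/g](R))) → 6
  (σ[g>5](π[g](R)) − π[g](ρ[g/f](ρ[a/g](R)))) → 1

|E| = 1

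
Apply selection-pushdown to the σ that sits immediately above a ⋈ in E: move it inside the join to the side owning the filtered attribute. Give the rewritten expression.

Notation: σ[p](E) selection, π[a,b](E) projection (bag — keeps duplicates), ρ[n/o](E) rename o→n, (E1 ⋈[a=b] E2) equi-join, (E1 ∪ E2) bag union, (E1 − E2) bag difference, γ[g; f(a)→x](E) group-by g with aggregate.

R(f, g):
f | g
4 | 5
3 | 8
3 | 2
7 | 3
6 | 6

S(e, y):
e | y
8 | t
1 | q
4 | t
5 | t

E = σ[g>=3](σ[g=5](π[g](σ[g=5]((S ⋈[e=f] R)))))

σ filters on g, owned by the right side.
E' = σ[g>=3](σ[g=5](π[g]((S ⋈[e=f] σ[g=5](R)))))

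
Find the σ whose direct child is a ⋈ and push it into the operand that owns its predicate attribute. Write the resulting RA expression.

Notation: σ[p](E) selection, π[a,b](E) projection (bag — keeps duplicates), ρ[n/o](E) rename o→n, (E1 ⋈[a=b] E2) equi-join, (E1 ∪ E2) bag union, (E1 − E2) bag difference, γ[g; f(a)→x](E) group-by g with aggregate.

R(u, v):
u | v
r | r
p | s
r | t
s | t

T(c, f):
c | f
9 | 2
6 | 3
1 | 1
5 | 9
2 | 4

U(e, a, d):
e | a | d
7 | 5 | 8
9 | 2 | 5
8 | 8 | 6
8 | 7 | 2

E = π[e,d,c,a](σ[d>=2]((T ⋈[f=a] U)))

σ filters on d, owned by the right side.
E' = π[e,d,c,a]((T ⋈[f=a] σ[d>=2](U)))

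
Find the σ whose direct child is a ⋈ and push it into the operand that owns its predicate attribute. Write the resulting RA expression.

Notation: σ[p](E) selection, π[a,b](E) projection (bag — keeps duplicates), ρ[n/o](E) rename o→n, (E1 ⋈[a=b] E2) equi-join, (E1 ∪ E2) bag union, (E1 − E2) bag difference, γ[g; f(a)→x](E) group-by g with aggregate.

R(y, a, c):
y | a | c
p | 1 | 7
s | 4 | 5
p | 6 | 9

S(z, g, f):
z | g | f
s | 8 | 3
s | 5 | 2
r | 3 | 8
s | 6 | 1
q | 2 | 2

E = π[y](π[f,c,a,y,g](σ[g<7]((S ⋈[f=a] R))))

σ filters on g, owned by the left side.
E' = π[y](π[f,c,a,y,g]((σ[g<7](S) ⋈[f=a] R)))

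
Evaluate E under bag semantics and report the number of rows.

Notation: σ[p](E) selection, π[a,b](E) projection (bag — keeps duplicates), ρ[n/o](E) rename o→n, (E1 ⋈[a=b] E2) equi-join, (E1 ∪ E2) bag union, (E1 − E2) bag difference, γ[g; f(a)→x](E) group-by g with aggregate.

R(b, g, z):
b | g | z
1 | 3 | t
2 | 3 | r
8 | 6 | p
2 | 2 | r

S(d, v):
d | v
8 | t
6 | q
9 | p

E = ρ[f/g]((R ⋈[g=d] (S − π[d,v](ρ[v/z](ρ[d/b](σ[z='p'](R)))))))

Row counts bottom-up:
  R → 4
  S → 3
  R → 4
  σ[z='p'](R) → 1
  ρ[d/b](σ[z='p'](R)) → 1
  ρ[v/z](ρ[d/b](σ[z='p'](R))) → 1
  π[d,v](ρ[v/z](ρ[d/b](σ[z='p'](R)))) → 1
  (S − π[d,v](ρ[v/z](ρ[d/b](σ[z='p'](R))))) → 3
  (R ⋈[g=d] (S − π[d,v](ρ[v/z](ρ[d/b](σ[z='p'](R)))))) → 1
  ρ[f/g]((R ⋈[g=d] (S − π[d,v](ρ[v/z](ρ[d/b](σ[z='p'](R))))))) → 1

|E| = 1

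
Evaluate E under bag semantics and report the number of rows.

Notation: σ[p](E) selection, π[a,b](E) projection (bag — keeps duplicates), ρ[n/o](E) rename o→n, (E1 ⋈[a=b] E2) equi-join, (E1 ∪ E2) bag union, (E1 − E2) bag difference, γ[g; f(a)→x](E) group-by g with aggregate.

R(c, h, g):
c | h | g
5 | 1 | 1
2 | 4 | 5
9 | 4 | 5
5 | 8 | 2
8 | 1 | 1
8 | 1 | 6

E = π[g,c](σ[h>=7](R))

Subexpression sizes:
  R → 6
  σ[h>=7](R) → 1
  π[g,c](σ[h>=7](R)) → 1

|E| = 1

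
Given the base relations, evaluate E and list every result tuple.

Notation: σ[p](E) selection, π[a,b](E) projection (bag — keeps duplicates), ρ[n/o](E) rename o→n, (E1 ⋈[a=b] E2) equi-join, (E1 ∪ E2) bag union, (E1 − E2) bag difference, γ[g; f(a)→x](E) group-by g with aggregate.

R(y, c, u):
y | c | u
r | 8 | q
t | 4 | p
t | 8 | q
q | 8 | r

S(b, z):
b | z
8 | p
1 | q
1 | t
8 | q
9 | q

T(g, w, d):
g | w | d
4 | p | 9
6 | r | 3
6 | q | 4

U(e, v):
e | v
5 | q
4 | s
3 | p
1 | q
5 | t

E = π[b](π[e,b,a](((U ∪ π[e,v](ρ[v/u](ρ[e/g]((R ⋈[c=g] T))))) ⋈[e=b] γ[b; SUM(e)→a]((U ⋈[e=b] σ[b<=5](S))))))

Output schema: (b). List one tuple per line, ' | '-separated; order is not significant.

Stepwise |·|:
  U → 5
  R → 4
  T → 3
  (R ⋈[c=g] T) → 1
  ρ[e/g]((R ⋈[c=g] T)) → 1
  ρ[v/u](ρ[e/g]((R ⋈[c=g] T))) → 1
  π[e,v](ρ[v/u](ρ[e/g]((R ⋈[c=g] T)))) → 1
  (U ∪ π[e,v](ρ[v/u](ρ[e/g]((R ⋈[c=g] T))))) → 6
  U → 5
  S → 5
  σ[b<=5](S) → 2
  (U ⋈[e=b] σ[b<=5](S)) → 2
  γ[b; SUM(e)→a]((U ⋈[e=b] σ[b<=5](S))) → 1
  ((U ∪ π[e,v](ρ[v/u](ρ[e/g]((R ⋈[c=g] T))))) ⋈[e=b] γ[b; SUM(e)→a]((U ⋈[e=b] σ[b<=5](S)))) → 1
  π[e,b,a](((U ∪ π[e,v](ρ[v/u](ρ[e/g]((R ⋈[c=g] T))))) ⋈[e=b] γ[b; SUM(e)→a]((U ⋈[e=b] σ[b<=5](S))))) → 1
  π[b](π[e,b,a](((U ∪ π[e,v](ρ[v/u](ρ[e/g]((R ⋈[c=g] T))))) ⋈[e=b] γ[b; SUM(e)→a]((U ⋈[e=b] σ[b<=5](S)))))) → 1

== RESULT ==
b
1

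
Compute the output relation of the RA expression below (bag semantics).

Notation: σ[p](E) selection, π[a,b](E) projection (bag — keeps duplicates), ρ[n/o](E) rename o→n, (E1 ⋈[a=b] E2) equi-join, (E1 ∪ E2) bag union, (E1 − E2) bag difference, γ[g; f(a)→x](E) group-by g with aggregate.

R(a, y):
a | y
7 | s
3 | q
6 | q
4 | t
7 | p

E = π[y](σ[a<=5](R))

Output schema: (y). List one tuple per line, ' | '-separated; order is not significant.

Row counts bottom-up:
  R → 5
  σ[a<=5](R) → 2
  π[y](σ[a<=5](R)) → 2

== RESULT ==
y
q
t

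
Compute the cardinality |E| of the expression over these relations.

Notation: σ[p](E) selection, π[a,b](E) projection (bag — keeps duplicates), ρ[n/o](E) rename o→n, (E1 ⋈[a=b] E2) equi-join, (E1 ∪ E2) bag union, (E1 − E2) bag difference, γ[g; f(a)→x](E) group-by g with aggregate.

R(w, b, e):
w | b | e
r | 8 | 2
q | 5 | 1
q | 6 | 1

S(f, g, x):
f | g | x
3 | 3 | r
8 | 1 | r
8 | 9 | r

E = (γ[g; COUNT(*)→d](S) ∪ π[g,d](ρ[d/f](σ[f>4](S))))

Per-node cardinality:
  S → 3
  γ[g; COUNT(*)→d](S) → 3
  S → 3
  σ[f>4](S) → 2
  ρ[d/f](σ[f>4](S)) → 2
  π[g,d](ρ[d/f](σ[f>4](S))) → 2
  (γ[g; COUNT(*)→d](S) ∪ π[g,d](ρ[d/f](σ[f>4](S)))) → 5

|E| = 5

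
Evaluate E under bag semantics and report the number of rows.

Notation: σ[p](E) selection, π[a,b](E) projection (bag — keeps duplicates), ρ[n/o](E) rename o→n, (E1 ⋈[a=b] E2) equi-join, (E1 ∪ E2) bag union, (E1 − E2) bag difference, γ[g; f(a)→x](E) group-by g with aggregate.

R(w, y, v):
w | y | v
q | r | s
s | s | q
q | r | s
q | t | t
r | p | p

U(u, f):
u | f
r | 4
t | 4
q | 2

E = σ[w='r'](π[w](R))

Per-node cardinality:
  R → 5
  π[w](R) → 5
  σ[w='r'](π[w](R)) → 1

|E| = 1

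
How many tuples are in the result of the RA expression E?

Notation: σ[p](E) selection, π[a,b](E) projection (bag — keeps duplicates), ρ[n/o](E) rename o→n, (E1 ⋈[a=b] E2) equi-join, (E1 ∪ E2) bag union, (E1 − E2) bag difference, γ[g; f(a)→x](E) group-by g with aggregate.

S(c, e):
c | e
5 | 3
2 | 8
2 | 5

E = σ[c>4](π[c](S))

Subexpression sizes:
  S → 3
  π[c](S) → 3
  σ[c>4](π[c](S)) → 1

|E| = 1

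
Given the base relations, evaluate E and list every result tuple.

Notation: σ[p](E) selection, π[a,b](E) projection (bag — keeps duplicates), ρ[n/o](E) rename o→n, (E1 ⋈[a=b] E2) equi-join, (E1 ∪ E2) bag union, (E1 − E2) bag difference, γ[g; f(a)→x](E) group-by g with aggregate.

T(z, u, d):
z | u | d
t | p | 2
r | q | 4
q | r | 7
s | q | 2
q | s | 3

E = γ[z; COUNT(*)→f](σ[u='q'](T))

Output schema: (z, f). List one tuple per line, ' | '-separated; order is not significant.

Subexpression sizes:
  T → 5
  σ[u='q'](T) → 2
  γ[z; COUNT(*)→f](σ[u='q'](T)) → 2

== RESULT ==
z | f
r | 1
s | 1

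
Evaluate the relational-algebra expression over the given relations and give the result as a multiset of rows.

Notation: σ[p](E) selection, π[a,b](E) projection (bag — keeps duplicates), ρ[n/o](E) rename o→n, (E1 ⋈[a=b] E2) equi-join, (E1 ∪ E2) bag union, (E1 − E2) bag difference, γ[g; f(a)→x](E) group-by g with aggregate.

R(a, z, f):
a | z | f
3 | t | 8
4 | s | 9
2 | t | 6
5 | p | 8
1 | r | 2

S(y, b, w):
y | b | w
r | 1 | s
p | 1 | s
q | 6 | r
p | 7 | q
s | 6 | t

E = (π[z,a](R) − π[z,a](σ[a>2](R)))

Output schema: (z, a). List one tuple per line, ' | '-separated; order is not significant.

Subexpression sizes:
  R → 5
  π[z,a](R) → 5
  R → 5
  σ[a>2](R) → 3
  π[z,a](σ[a>2](R)) → 3
  (π[z,a](R) − π[z,a](σ[a>2](R))) → 2

== RESULT ==
z | a
r | 1
t | 2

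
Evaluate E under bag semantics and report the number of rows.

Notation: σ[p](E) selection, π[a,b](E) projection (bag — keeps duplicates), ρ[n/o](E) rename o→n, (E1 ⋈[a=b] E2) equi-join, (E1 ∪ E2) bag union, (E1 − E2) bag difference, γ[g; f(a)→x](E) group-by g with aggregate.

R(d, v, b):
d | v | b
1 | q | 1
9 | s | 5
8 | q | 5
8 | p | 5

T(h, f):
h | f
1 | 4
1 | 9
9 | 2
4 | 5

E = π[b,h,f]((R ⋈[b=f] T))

Row counts bottom-up:
  R → 4
  T → 4
  (R ⋈[b=f] T) → 3
  π[b,h,f]((R ⋈[b=f] T)) → 3

|E| = 3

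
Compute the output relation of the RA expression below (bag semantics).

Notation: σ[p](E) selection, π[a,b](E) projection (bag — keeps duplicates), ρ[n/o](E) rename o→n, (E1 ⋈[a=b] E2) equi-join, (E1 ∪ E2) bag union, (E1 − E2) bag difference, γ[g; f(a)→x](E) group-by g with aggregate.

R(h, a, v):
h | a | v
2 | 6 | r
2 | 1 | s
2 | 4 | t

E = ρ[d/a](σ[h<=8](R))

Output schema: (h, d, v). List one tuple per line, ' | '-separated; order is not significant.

Row counts bottom-up:
  R → 3
  σ[h<=8](R) → 3
  ρ[d/a](σ[h<=8](R)) → 3

== RESULT ==
h | d | v
2 | 1 | s
2 | 4 | t
2 | 6 | r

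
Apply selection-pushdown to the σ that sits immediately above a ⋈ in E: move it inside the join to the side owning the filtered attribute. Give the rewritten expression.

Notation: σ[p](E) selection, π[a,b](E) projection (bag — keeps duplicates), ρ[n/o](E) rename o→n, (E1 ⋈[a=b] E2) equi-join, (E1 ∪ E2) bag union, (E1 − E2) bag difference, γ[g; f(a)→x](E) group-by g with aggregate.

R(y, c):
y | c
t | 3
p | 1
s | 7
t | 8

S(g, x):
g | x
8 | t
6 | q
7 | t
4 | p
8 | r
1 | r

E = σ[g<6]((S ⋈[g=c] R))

σ filters on g, owned by the left side.
E' = (σ[g<6](S) ⋈[g=c] R)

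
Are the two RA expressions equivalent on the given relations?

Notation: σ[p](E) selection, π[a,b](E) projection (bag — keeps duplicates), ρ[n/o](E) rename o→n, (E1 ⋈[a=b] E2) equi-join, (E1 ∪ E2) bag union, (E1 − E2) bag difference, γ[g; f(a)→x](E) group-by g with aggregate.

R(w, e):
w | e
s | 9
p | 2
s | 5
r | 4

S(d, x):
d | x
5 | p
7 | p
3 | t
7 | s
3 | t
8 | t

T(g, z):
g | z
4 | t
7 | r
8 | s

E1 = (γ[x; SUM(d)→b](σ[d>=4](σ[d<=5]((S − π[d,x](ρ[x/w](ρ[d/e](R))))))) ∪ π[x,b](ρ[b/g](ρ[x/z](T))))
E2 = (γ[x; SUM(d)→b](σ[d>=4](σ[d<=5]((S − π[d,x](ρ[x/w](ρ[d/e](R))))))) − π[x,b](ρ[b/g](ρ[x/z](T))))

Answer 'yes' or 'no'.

E1 row counts bottom-up:
  S → 6
  R → 4
  ρ[d/e](R) → 4
  ρ[x/w](ρ[d/e](R)) → 4
  π[d,x](ρ[x/w](ρ[d/e](R))) → 4
  (S − π[d,x](ρ[x/w](ρ[d/e](R)))) → 6
  σ[d<=5]((S − π[d,x](ρ[x/w](ρ[d/e](R))))) → 3
  σ[d>=4](σ[d<=5]((S − π[d,x](ρ[x/w](ρ[d/e](R)))))) → 1
  γ[x; SUM(d)→b](σ[d>=4](σ[d<=5]((S − π[d,x](ρ[x/w](ρ[d/e](R))))))) → 1
  T → 3
  ρ[x/z](T) → 3
  ρ[b/g](ρ[x/z](T)) → 3
  π[x,b](ρ[b/g](ρ[x/z](T))) → 3
  (γ[x; SUM(d)→b](σ[d>=4](σ[d<=5]((S − π[d,x](ρ[x/w](ρ[d/e](R))))))) ∪ π[x,b](ρ[b/g](ρ[x/z](T)))) → 4
E2 row counts bottom-up:
  S → 6
  R → 4
  ρ[d/e](R) → 4
  ρ[x/w](ρ[d/e](R)) → 4
  π[d,x](ρ[x/w](ρ[d/e](R))) → 4
  (S − π[d,x](ρ[x/w](ρ[d/e](R)))) → 6
  σ[d<=5]((S − π[d,x](ρ[x/w](ρ[d/e](R))))) → 3
  σ[d>=4](σ[d<=5]((S − π[d,x](ρ[x/w](ρ[d/e](R)))))) → 1
  γ[x; SUM(d)→b](σ[d>=4](σ[d<=5]((S − π[d,x](ρ[x/w](ρ[d/e](R))))))) → 1
  T → 3
  ρ[x/z](T) → 3
  ρ[b/g](ρ[x/z](T)) → 3
  π[x,b](ρ[b/g](ρ[x/z](T))) → 3
  (γ[x; SUM(d)→b](σ[d>=4](σ[d<=5]((S − π[d,x](ρ[x/w](ρ[d/e](R))))))) − π[x,b](ρ[b/g](ρ[x/z](T)))) → 1

E1 result:
x | b
p | 5
r | 7
s | 8
t | 4
E2 result:
x | b
p | 5
Witness: ('r', 7) appears 1× in E1 but 0× in E2.

no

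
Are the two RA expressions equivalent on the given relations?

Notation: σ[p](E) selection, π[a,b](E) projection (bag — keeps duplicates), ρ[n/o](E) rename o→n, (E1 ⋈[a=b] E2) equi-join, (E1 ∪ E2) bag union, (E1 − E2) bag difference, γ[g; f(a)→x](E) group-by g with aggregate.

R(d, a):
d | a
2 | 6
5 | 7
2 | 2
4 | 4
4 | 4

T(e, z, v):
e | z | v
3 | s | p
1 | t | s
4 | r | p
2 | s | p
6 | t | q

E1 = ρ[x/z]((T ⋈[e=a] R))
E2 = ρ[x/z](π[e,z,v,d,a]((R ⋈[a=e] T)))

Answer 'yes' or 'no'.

E1 row counts bottom-up:
  T → 5
  R → 5
  (T ⋈[e=a] R) → 4
  ρ[x/z]((T ⋈[e=a] R)) → 4
E2 row counts bottom-up:
  R → 5
  T → 5
  (R ⋈[a=e] T) → 4
  π[e,z,v,d,a]((R ⋈[a=e] T)) → 4
  ρ[x/z](π[e,z,v,d,a]((R ⋈[a=e] T))) → 4

E1 and E2 produce the same multiset:
e | x | v | d | a
2 | s | p | 2 | 2
4 | r | p | 4 | 4
4 | r | p | 4 | 4
6 | t | q | 2 | 6

yes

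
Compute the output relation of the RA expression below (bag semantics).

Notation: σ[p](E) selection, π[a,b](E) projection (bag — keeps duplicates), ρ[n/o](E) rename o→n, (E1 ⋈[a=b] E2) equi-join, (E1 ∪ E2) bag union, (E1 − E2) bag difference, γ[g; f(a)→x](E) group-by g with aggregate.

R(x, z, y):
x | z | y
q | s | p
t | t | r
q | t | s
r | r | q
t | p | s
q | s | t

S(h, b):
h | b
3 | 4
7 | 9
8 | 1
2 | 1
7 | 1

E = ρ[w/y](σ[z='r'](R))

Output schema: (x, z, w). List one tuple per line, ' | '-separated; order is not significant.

Stepwise |·|:
  R → 6
  σ[z='r'](R) → 1
  ρ[w/y](σ[z='r'](R)) → 1

== RESULT ==
x | z | w
r | r | q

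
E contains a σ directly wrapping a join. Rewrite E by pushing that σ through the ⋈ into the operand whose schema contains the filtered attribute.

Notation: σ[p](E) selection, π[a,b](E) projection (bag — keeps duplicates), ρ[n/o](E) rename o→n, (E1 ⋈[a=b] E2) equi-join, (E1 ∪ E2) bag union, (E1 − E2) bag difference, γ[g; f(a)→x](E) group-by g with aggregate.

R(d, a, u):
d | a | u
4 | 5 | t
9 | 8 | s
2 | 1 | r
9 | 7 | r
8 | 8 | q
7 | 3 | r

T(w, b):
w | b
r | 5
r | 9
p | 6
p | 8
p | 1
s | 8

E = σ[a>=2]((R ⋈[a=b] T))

σ filters on a, owned by the left side.
E' = (σ[a>=2](R) ⋈[a=b] T)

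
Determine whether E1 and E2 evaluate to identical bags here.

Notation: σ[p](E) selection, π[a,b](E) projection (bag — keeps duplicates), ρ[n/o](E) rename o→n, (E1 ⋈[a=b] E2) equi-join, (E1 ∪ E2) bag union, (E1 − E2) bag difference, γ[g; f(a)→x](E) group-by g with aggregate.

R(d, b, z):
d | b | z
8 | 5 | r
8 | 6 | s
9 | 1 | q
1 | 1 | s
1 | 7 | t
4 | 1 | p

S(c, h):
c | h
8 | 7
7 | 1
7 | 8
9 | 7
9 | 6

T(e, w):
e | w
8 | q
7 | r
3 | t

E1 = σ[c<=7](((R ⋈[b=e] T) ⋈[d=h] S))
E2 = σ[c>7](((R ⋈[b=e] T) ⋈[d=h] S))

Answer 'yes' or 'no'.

E1 row counts bottom-up:
  R → 6
  T → 3
  (R ⋈[b=e] T) → 1
  S → 5
  ((R ⋈[b=e] T) ⋈[d=h] S) → 1
  σ[c<=7](((R ⋈[b=e] T) ⋈[d=h] S)) → 1
E2 row counts bottom-up:
  R → 6
  T → 3
  (R ⋈[b=e] T) → 1
  S → 5
  ((R ⋈[b=e] T) ⋈[d=h] S) → 1
  σ[c>7](((R ⋈[b=e] T) ⋈[d=h] S)) → 0

E1 result:
d | b | z | e | w | c | h
1 | 7 | t | 7 | r | 7 | 1
E2 result:
d | b | z | e | w | c | h
(0 rows)
Witness: (1, 7, 't', 7, 'r', 7, 1) appears 1× in E1 but 0× in E2.

no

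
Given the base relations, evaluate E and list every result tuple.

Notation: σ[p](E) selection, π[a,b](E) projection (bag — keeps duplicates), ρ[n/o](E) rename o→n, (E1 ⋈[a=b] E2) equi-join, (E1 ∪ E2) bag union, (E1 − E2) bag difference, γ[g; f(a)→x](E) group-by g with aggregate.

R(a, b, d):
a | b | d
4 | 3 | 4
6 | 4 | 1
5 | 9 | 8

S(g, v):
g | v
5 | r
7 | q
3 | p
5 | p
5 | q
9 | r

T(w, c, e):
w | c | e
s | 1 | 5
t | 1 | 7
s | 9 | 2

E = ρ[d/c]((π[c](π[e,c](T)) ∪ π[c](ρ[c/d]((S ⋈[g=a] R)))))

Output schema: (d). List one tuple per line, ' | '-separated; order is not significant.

Subexpression sizes:
  T → 3
  π[e,c](T) → 3
  π[c](π[e,c](T)) → 3
  S → 6
  R → 3
  (S ⋈[g=a] R) → 3
  ρ[c/d]((S ⋈[g=a] R)) → 3
  π[c](ρ[c/d]((S ⋈[g=a] R))) → 3
  (π[c](π[e,c](T)) ∪ π[c](ρ[c/d]((S ⋈[g=a] R)))) → 6
  ρ[d/c]((π[c](π[e,c](T)) ∪ π[c](ρ[c/d]((S ⋈[g=a] R))))) → 6

== RESULT ==
d
1
1
8
8
8
9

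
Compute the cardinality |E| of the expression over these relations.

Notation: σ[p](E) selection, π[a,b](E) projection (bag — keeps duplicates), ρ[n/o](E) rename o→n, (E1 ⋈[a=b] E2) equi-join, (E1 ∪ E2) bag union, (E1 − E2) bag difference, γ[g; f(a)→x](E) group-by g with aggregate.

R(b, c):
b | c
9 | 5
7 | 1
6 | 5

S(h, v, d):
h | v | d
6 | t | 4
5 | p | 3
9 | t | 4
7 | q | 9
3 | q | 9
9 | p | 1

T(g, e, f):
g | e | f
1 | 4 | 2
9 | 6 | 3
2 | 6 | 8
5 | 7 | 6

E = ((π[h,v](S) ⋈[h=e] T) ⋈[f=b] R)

Subexpression sizes:
  S → 6
  π[h,v](S) → 6
  T → 4
  (π[h,v](S) ⋈[h=e] T) → 3
  R → 3
  ((π[h,v](S) ⋈[h=e] T) ⋈[f=b] R) → 1

|E| = 1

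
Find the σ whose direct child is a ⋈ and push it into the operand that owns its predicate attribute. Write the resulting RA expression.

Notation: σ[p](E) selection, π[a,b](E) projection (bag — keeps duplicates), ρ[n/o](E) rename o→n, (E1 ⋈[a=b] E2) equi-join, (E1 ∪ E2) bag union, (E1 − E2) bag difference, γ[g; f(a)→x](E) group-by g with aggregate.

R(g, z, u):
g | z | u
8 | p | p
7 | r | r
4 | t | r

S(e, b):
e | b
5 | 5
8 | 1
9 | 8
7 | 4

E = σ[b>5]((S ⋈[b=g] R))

σ filters on b, owned by the left side.
E' = (σ[b>5](S) ⋈[b=g] R)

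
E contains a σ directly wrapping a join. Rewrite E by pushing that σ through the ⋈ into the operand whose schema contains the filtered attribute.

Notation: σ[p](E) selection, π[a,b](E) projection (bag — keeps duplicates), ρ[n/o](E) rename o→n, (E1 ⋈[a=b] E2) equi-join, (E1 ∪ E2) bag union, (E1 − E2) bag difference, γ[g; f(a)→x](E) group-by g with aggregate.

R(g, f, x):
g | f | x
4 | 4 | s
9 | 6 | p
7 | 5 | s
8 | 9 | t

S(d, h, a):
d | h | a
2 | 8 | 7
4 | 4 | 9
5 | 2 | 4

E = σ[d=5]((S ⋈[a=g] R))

σ filters on d, owned by the left side.
E' = (σ[d=5](S) ⋈[a=g] R)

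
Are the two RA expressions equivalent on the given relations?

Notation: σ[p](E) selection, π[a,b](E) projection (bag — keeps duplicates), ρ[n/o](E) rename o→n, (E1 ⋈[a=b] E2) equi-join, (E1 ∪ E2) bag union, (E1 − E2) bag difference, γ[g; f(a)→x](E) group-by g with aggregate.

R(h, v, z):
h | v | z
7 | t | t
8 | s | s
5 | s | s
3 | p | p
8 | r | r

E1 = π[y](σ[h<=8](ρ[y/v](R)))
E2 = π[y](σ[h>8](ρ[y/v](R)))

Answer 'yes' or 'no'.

E1 stepwise |·|:
  R → 5
  ρ[y/v](R) → 5
  σ[h<=8](ρ[y/v](R)) → 5
  π[y](σ[h<=8](ρ[y/v](R))) → 5
E2 stepwise |·|:
  R → 5
  ρ[y/v](R) → 5
  σ[h>8](ρ[y/v](R)) → 0
  π[y](σ[h>8](ρ[y/v](R))) → 0

E1 result:
y
p
r
s
s
t
E2 result:
y
(0 rows)
Witness: ('p',) appears 1× in E1 but 0× in E2.

no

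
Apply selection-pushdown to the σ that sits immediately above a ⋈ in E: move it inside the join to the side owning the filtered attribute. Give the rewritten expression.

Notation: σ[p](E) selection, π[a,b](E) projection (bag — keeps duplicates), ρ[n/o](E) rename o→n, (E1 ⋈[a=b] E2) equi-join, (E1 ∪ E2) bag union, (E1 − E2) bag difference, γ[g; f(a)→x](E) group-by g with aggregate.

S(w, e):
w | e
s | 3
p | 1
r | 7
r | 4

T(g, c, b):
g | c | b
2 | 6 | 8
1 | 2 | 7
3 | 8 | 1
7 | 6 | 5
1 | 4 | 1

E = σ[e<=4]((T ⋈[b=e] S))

σ filters on e, owned by the right side.
E' = (T ⋈[b=e] σ[e<=4](S))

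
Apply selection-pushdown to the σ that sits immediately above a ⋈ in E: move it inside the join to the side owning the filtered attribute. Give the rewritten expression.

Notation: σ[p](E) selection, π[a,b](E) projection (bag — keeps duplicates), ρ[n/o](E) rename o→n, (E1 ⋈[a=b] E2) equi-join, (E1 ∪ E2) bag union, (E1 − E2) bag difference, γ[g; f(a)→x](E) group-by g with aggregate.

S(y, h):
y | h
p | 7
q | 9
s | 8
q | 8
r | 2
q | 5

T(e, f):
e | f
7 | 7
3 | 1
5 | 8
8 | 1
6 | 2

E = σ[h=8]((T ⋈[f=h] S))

σ filters on h, owned by the right side.
E' = (T ⋈[f=h] σ[h=8](S))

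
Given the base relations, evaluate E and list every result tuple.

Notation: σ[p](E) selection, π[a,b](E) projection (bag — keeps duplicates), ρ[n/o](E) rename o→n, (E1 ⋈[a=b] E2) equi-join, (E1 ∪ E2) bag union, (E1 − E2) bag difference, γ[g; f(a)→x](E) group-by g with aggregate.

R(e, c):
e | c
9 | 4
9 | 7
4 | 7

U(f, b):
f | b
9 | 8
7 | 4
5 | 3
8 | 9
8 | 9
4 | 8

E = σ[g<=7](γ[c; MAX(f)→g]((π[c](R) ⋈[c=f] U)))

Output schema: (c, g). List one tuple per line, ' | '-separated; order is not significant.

Row counts bottom-up:
  R → 3
  π[c](R) → 3
  U → 6
  (π[c](R) ⋈[c=f] U) → 3
  γ[c; MAX(f)→g]((π[c](R) ⋈[c=f] U)) → 2
  σ[g<=7](γ[c; MAX(f)→g]((π[c](R) ⋈[c=f] U))) → 2

== RESULT ==
c | g
4 | 4
7 | 7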